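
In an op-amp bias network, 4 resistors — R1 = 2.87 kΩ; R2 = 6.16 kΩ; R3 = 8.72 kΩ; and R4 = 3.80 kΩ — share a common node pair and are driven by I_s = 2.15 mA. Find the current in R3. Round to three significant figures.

Conductances: ΣG = 1/2.87 + 1/6.16 + 1/8.72 + 1/3.80 = 0.8886 (1/kΩ).
R3 takes the fraction G_k/ΣG = 0.1147/0.8886 = 0.1291, so I = 2.15 × 0.1291 = 0.2775 mA.

I ≈ 0.277 mA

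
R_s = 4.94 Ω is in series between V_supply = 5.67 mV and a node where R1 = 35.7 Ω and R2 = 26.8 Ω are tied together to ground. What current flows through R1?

Parallel bank: R_p = 1/(1/35.7 + 1/26.8) = 15.31 Ω.
V_A = 5.67 × 15.31/20.25 = 4.287 mV.
I(R1) = V_A / R1 = 4.287/35.7 = 0.1201 mA.

I ≈ 0.120 mA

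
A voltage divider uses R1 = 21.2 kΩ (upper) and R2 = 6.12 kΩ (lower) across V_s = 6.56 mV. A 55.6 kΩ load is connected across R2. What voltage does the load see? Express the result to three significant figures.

V_out ≈ 1.35 mV

First combine the lower leg with the load: R2 ‖ R_L = 5.513 kΩ.
Now apply the divider: V_out = 6.56 × 0.2064 = 1.354 mV.
(Unloaded it would be 1.47 mV; the load pulls it down.)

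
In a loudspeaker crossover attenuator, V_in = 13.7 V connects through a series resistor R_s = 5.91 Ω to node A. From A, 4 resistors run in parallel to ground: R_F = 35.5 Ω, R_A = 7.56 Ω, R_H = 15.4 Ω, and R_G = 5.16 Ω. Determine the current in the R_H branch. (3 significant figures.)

I ≈ 0.256 A

Parallel bank: R_p = 1/(1/35.5 + 1/7.56 + 1/15.4 + 1/5.16) = 2.386 Ω.
V_A by voltage divider: V_A = 13.7 × 2.386/(5.91 + 2.386) = 3.940 V.
I(R_H) = V_A / R_H = 3.940/15.4 = 0.2558 A.
(Check via current divider: I_total = 1.651 A; share G_k/ΣG = 0.1549 → same result.)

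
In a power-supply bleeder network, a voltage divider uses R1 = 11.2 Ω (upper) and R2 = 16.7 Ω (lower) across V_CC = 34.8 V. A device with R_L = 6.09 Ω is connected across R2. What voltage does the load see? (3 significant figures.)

R2 ‖ R_L = (16.7 × 6.09)/(16.7 + 6.09) = 4.463 Ω.
Then V_out = V_CC · R2'/(R1 + R2') = 34.8 × 4.463/15.66 = 9.915 V.
(Unloaded it would be 20.8 V; the load pulls it down.)

V_out ≈ 9.92 V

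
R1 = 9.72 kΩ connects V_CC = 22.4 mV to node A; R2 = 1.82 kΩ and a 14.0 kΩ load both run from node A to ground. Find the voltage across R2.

First combine the lower leg with the load: R2 ‖ R_L = 1.611 kΩ.
Now apply the divider: V_out = 22.4 × 0.1421 = 3.184 mV.
(Unloaded it would be 3.53 mV; the load pulls it down.)

V_out ≈ 3.18 mV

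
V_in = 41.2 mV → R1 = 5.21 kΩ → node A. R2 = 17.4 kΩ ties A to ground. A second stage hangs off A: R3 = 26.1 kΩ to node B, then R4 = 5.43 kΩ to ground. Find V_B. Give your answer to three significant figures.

V_B ≈ 4.84 mV

Node A sees R2 in parallel with the series input of stage 2, R3 + R4 = 31.53 kΩ.
Effective lower resistance at A: R2 ‖ 31.53 = 11.21 kΩ.
So V_A = 41.2 × 0.6828 = 28.13 mV.
Stage 2 is unloaded, so V_B = V_A · R4/(R3+R4) = 28.13 × 5.43/31.53 = 4.844 mV.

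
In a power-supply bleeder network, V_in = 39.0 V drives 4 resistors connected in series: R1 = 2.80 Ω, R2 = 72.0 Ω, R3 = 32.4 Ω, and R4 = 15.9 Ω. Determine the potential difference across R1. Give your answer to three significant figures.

ΣR = 2.80 + 72.0 + 32.4 + 15.9 = 123.1 Ω.
V = V_in · R/ΣR = 39.0 × 0.02275 = 0.8871 V.

V ≈ 0.887 V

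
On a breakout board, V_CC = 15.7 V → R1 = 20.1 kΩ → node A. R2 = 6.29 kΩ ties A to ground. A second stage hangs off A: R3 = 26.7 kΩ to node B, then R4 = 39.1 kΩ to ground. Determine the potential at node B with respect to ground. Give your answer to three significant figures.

The second stage (R3 + R4 = 65.80 kΩ) loads node A in parallel with R2.
Effective lower resistance at A: R2 ‖ 65.80 = 5.741 kΩ.
V_A = 15.7 × 5.741/(20.1 + 5.741) = 3.488 V.
Then the unloaded second divider: V_B = V_A × R4/(R3+R4) = 3.488 × 0.5942 = 2.073 V.

V_B ≈ 2.07 V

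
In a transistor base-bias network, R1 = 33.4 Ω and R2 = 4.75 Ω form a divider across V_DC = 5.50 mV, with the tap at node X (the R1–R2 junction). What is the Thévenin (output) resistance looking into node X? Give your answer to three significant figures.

Looking into X with the source shorted: R_th = R1·R2/(R1+R2) = 33.40 × 4.75/38.15 = 4.159 Ω.

R_th ≈ 4.16 Ω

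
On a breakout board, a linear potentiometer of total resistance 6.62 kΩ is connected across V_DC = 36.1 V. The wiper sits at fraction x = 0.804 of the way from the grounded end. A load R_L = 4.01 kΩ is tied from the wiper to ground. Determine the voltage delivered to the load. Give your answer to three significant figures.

V_out ≈ 23.0 V

The pot divides into 1.298 kΩ above the wiper and 5.322 kΩ below.
R_L loads the lower segment: effective lower R = 2.287 kΩ.
Then V_out = V_DC · 2.287/(1.298 + 2.287) = 23.03 V.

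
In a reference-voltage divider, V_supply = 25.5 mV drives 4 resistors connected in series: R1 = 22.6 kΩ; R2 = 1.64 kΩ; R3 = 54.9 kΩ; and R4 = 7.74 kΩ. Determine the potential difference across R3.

Total series resistance ΣR = 22.6 + 1.64 + 54.9 + 7.74 = 86.88 kΩ.
V = V_supply · R/ΣR = 25.5 × 0.6319 = 16.11 mV.

V ≈ 16.1 mV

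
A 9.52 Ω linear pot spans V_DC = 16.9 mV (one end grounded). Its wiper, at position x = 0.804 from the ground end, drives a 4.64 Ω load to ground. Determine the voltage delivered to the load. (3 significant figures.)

V_out ≈ 10.3 mV

The pot divides into 1.866 Ω above the wiper and 7.654 Ω below.
Lower segment in parallel with the load: 7.654 ‖ 4.64 = 2.889 Ω.
V_out = 16.9 × 2.889/(1.866 + 2.889) = 10.27 mV.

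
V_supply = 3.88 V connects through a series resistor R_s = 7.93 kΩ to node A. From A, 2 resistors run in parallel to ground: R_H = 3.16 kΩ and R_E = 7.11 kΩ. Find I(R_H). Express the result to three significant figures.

Parallel bank: R_p = 1/(1/3.16 + 1/7.11) = 2.188 kΩ.
V_A = 3.88 × 2.188/10.12 = 0.8390 V.
I(R_H) = V_A / R_H = 0.8390/3.16 = 0.2655 mA.

I ≈ 0.265 mA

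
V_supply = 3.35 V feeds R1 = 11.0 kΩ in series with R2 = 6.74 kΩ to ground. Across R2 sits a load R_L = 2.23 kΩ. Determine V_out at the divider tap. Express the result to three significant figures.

V_out ≈ 0.443 V

The load sits in parallel with R2, giving an effective lower resistance R2' = R2·R_L/(R2+R_L) = 1.676 kΩ.
Voltage divider with the loaded lower leg: V_out = 3.35 × 1.676/(11.0 + 1.676) = 3.35 × 0.1322 = 0.4428 V.
(Unloaded it would be 1.27 V; the load pulls it down.)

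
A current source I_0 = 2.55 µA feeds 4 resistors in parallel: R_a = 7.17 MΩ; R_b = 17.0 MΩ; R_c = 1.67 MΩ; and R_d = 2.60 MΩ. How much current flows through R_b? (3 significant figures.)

I ≈ 0.127 µA

Total conductance ΣG = 1/7.17 + 1/17.0 + 1/1.67 + 1/2.60 = 1.182 (units of 1/MΩ).
R_b takes the fraction G_k/ΣG = 0.05882/1.182 = 0.04978, so I = 2.55 × 0.04978 = 0.1269 µA.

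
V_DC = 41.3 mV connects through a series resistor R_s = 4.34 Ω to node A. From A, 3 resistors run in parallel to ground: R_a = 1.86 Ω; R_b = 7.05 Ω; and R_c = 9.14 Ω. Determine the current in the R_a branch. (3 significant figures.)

I ≈ 5.02 mA

Combine the parallel branches: R_p = (1/1.86 + 1/7.05 + 1/9.14)⁻¹ = 1.268 Ω.
V_A = 41.3 × 1.268/5.608 = 9.336 mV.
Branch current I = V_A/R_a = 9.336/1.86 = 5.019 mA.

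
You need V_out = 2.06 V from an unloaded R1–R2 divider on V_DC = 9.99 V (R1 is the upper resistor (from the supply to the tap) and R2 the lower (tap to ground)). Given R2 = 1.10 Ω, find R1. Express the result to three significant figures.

R1 ≈ 4.23 Ω

The divider ratio is R2/(R1+R2) = 2.06/9.99 = 0.2062.
R1 = R2·(1/k − 1) = 1.10 × 3.850 = 4.234 Ω.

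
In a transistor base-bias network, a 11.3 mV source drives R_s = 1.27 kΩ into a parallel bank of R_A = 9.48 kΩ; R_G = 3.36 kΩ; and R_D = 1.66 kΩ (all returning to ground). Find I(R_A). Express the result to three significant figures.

Parallel bank: R_p = 1/(1/9.48 + 1/3.36 + 1/1.66) = 0.9945 kΩ.
V_A = 11.3 × 0.9945/2.265 = 4.963 mV.
I(R_A) = V_A / R_A = 4.963/9.48 = 0.5235 µA.
(Equivalently: I_total = 4.990 µA, then current-divider fraction G_k/ΣG = 0.1049.)

I ≈ 0.523 µA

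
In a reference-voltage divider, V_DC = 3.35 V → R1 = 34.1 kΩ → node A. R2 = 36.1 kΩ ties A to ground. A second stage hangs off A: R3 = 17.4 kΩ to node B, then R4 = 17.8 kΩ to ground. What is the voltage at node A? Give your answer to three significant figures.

V_A ≈ 1.15 V

The second stage (R3 + R4 = 35.20 kΩ) loads node A in parallel with R2.
R2 ‖ (R3+R4) = 17.82 kΩ.
V_A = 3.35 × 17.82/(34.1 + 17.82) = 1.150 V.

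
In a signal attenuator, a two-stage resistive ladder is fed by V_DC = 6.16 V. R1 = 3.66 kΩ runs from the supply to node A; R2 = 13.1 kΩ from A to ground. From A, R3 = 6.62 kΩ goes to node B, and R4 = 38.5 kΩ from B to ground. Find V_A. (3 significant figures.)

V_A ≈ 4.53 V

The second stage (R3 + R4 = 45.12 kΩ) loads node A in parallel with R2.
R2 ‖ (R3+R4) = 10.15 kΩ.
V_A = 6.16 × 10.15/(3.66 + 10.15) = 4.528 V.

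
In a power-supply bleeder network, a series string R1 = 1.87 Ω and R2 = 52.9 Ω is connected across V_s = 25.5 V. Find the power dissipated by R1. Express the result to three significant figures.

ΣR = 54.77 Ω → I = 25.5/54.77 = 0.4656 A.
P(R1) = I²·R1 = (0.4656)² × 1.87 = 0.4054 W.

P ≈ 0.405 W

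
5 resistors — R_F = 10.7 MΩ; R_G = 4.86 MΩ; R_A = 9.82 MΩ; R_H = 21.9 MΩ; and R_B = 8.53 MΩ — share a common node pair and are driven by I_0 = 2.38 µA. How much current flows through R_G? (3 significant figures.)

Total conductance ΣG = 1/10.7 + 1/4.86 + 1/9.82 + 1/21.9 + 1/8.53 = 0.5639 (units of 1/MΩ).
By the current-divider rule, I = I_0 · G_k/ΣG = 2.38 × 0.3649 = 0.8684 µA.

I ≈ 0.868 µA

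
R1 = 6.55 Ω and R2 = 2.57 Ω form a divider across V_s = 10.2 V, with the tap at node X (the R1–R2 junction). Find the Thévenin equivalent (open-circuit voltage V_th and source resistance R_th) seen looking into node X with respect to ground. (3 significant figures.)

Open-circuit (no load on X): V_th = V_s · R2/(R1 + R2) = 10.2 × 2.57/(6.550 + 2.57) = 2.874 V.
Looking into X with the source shorted: R_th = R1·R2/(R1+R2) = 6.550 × 2.57/9.120 = 1.846 Ω.

V_th ≈ 2.87 V, R_th ≈ 1.85 Ω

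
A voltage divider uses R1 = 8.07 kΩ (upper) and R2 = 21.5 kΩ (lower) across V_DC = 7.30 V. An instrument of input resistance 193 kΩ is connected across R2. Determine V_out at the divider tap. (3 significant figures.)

R2 ‖ R_L = (21.5 × 193)/(21.5 + 193) = 19.34 kΩ.
Voltage divider with the loaded lower leg: V_out = 7.30 × 19.34/(8.07 + 19.34) = 7.30 × 0.7056 = 5.151 V.

V_out ≈ 5.15 V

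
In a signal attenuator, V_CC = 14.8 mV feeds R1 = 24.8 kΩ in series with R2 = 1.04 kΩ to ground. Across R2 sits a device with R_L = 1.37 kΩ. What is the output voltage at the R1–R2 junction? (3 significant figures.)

V_out ≈ 0.345 mV

The load sits in parallel with R2, giving an effective lower resistance R2' = R2·R_L/(R2+R_L) = 0.5912 kΩ.
Then V_out = V_CC · R2'/(R1 + R2') = 14.8 × 0.5912/25.39 = 0.3446 mV.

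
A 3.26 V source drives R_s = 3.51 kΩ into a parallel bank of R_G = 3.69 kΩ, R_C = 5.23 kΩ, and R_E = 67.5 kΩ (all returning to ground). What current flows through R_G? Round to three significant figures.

I ≈ 0.330 mA

Equivalent of the parallel group: R_p = 2.096 kΩ.
V_A = 3.26 × 2.096/5.606 = 1.219 V.
I(R_G) = V_A / R_G = 1.219/3.69 = 0.3303 mA.
(Equivalently: I_total = 0.5815 mA, then current-divider fraction G_k/ΣG = 0.5681.)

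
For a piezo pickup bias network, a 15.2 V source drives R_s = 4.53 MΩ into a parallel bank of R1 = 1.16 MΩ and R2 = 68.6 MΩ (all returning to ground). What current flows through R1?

I ≈ 2.64 µA

Parallel bank: R_p = 1/(1/1.16 + 1/68.6) = 1.141 MΩ.
V_A by voltage divider: V_A = 15.2 × 1.141/(4.53 + 1.141) = 3.058 V.
I(R1) = V_A / R1 = 3.058/1.16 = 2.636 µA.
(Check via current divider: I_total = 2.680 µA; share G_k/ΣG = 0.9834 → same result.)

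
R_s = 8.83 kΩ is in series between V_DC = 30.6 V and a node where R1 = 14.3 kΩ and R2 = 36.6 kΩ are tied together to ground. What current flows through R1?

I ≈ 1.15 mA

Combine the parallel branches: R_p = (1/14.3 + 1/36.6)⁻¹ = 10.28 kΩ.
V_A by voltage divider: V_A = 30.6 × 10.28/(8.83 + 10.28) = 16.46 V.
I(R1) = V_A / R1 = 16.46/14.3 = 1.151 mA.
(Check via current divider: I_total = 1.601 mA; share G_k/ΣG = 0.7191 → same result.)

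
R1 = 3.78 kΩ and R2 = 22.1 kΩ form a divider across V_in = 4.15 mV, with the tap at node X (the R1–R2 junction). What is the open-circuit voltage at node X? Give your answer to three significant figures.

V_th ≈ 3.54 mV

With X open, the divider is unloaded: V_th = 4.15 × 22.1/25.88 = 3.544 mV.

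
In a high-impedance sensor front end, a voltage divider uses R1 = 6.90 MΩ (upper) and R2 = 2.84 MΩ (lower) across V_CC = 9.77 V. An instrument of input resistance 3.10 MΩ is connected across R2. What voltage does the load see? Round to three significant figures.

V_out ≈ 1.73 V

The load sits in parallel with R2, giving an effective lower resistance R2' = R2·R_L/(R2+R_L) = 1.482 MΩ.
Then V_out = V_CC · R2'/(R1 + R2') = 9.77 × 1.482/8.382 = 1.728 V.
(Unloaded it would be 2.85 V; the load pulls it down.)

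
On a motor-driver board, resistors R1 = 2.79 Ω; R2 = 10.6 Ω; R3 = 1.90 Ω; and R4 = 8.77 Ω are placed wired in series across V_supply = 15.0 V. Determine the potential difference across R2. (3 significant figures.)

V ≈ 6.61 V

ΣR = 2.79 + 10.6 + 1.90 + 8.77 = 24.06 Ω.
Voltage divider: V = V_supply · (10.60 / 24.06) = 15.0 × 0.4406 = 6.608 V.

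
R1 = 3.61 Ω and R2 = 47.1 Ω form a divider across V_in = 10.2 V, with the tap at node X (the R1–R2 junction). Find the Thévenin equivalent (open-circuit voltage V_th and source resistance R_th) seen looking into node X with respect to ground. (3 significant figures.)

V_th is the unloaded tap voltage: V_in · R2/(R1+R2) = 10.2 × 0.9288 = 9.474 V.
With V_in suppressed (replaced by a short), R_th = R1 ‖ R2 = (3.610 × 47.1)/(3.610 + 47.1) = 3.353 Ω.

V_th ≈ 9.47 V, R_th ≈ 3.35 Ω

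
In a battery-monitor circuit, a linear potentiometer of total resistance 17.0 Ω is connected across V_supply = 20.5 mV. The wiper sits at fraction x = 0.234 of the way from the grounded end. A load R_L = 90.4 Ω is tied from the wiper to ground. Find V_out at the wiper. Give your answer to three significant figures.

Split the track: R_lower = x·R_p = 3.978 Ω, R_upper = (1−x)·R_p = 13.02 Ω.
R_L loads the lower segment: effective lower R = 3.810 Ω.
V_out = 20.5 × 3.810/(13.02 + 3.810) = 4.641 mV.

V_out ≈ 4.64 mV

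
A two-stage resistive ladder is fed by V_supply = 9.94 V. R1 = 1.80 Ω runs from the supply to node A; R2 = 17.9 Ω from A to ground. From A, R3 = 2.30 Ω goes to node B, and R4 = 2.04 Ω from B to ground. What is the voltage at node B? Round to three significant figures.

Node A sees R2 in parallel with the series input of stage 2, R3 + R4 = 4.340 Ω.
R2 ‖ (R3+R4) = 3.493 Ω.
First divider: V_A = V_supply · 3.493/(1.80 + 3.493) = 6.560 V.
V_B = V_A × 0.4700 = 3.083 V.

V_B ≈ 3.08 V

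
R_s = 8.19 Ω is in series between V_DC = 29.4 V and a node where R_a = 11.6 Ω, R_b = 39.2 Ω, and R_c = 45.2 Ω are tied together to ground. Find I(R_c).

I ≈ 0.310 A

Combine the parallel branches: R_p = (1/11.6 + 1/39.2 + 1/45.2)⁻¹ = 7.472 Ω.
V_A = 29.4 × 7.472/15.66 = 14.03 V.
Branch current I = V_A/R_c = 14.03/45.2 = 0.3103 A.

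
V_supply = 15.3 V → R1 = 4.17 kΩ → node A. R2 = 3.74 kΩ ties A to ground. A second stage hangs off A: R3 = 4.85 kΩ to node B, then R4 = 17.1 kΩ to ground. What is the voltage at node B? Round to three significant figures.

V_B ≈ 5.17 V

Looking into the second stage from A: R3 + R4 = 21.95 kΩ appears in parallel with R2.
Effective lower resistance at A: R2 ‖ 21.95 = 3.196 kΩ.
So V_A = 15.3 × 0.4338 = 6.638 V.
Then the unloaded second divider: V_B = V_A × R4/(R3+R4) = 6.638 × 0.7790 = 5.171 V.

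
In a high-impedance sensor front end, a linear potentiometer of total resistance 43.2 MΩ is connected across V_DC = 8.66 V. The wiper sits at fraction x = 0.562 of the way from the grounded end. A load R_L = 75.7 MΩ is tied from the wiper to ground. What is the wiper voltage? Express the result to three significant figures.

Split the track: R_lower = x·R_p = 24.28 MΩ, R_upper = (1−x)·R_p = 18.92 MΩ.
R_L loads the lower segment: effective lower R = 18.38 MΩ.
Then V_out = V_DC · 18.38/(18.92 + 18.38) = 4.267 V.

V_out ≈ 4.27 V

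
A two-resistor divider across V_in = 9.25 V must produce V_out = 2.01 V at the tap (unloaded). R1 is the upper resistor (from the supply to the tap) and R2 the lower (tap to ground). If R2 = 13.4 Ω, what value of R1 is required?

R1 ≈ 48.3 Ω

Required fraction k = V_out/V_in = 0.2173.
Rearranging, R1 = R2·(1−k)/k = 13.4 × 3.602 = 48.27 Ω.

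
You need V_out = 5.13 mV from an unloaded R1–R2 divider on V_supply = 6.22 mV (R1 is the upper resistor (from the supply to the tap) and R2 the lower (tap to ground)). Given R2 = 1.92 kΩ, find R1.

Required fraction k = V_out/V_supply = 0.8248.
Rearranging, R1 = R2·(1−k)/k = 1.92 × 0.2125 = 0.4080 kΩ.

R1 ≈ 0.408 kΩ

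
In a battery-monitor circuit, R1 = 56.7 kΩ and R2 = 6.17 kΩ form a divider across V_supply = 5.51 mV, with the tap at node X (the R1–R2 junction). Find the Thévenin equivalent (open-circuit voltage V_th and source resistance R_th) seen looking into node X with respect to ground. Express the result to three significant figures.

V_th ≈ 0.541 mV, R_th ≈ 5.56 kΩ

Open-circuit (no load on X): V_th = V_supply · R2/(R1 + R2) = 5.51 × 6.17/(56.70 + 6.17) = 0.5407 mV.
With V_supply suppressed (replaced by a short), R_th = R1 ‖ R2 = (56.70 × 6.17)/(56.70 + 6.17) = 5.564 kΩ.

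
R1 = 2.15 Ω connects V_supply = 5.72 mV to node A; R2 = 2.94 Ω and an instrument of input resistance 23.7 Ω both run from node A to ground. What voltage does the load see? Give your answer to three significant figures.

V_out ≈ 3.14 mV

The load sits in parallel with R2, giving an effective lower resistance R2' = R2·R_L/(R2+R_L) = 2.616 Ω.
Voltage divider with the loaded lower leg: V_out = 5.72 × 2.616/(2.15 + 2.616) = 5.72 × 0.5488 = 3.139 mV.
(Unloaded it would be 3.30 mV; the load pulls it down.)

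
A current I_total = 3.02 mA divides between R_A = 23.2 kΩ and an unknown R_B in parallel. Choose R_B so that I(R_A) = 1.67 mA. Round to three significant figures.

R_B ≈ 28.7 kΩ

Two-branch current divider: I_A = I_total · R_B/(R_A + R_B).
With f = 0.5530, R_B = R_A · f/(1−f) = 23.2 × 1.237 = 28.70 kΩ.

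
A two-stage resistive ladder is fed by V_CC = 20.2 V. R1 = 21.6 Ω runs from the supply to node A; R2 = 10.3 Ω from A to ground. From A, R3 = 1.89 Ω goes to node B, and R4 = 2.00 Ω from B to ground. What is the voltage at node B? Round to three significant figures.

Looking into the second stage from A: R3 + R4 = 3.890 Ω appears in parallel with R2.
R2 ‖ (R3+R4) = 2.824 Ω.
So V_A = 20.2 × 0.1156 = 2.335 V.
Stage 2 is unloaded, so V_B = V_A · R4/(R3+R4) = 2.335 × 2.00/3.890 = 1.201 V.

V_B ≈ 1.20 V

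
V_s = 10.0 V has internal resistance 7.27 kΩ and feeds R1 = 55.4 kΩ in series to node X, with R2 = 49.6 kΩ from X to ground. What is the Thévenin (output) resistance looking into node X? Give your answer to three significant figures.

R1' = 7.27 + 55.4 = 62.67 kΩ (source resistance + R1).
With V_s suppressed (replaced by a short), R_th = R1' ‖ R2 = (62.67 × 49.6)/(62.67 + 49.6) = 27.69 kΩ.

R_th ≈ 27.7 kΩ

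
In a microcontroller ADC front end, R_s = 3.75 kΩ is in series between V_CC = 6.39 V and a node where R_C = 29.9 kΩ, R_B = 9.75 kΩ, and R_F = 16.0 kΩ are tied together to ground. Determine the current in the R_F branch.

I ≈ 0.229 mA

Parallel bank: R_p = 1/(1/29.9 + 1/9.75 + 1/16.0) = 5.038 kΩ.
V_A by voltage divider: V_A = 6.39 × 5.038/(3.75 + 5.038) = 3.663 V.
Branch current I = V_A/R_F = 3.663/16.0 = 0.2289 mA.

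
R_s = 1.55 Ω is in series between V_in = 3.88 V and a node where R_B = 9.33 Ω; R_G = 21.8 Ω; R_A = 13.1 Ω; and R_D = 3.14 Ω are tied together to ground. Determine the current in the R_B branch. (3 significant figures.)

Combine the parallel branches: R_p = (1/9.33 + 1/21.8 + 1/13.1 + 1/3.14)⁻¹ = 1.825 Ω.
Node voltage V_A = V_in · R_p/(R_s + R_p) = 3.88 × 0.5408 = 2.098 V.
I(R_B) = V_A / R_B = 2.098/9.33 = 0.2249 A.

I ≈ 0.225 A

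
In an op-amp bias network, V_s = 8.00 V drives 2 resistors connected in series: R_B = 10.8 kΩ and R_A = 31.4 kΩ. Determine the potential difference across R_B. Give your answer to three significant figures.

V ≈ 2.05 V

Total series resistance ΣR = 10.8 + 31.4 = 42.20 kΩ.
By the voltage-divider rule, V = 8.00 × 10.80/42.20 = 2.047 V.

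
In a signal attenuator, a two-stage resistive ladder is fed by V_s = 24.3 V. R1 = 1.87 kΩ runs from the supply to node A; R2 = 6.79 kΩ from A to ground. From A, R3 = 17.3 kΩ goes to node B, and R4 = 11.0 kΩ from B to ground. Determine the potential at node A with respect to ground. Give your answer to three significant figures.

V_A ≈ 18.1 V

Node A sees R2 in parallel with the series input of stage 2, R3 + R4 = 28.30 kΩ.
Effective lower resistance at A: R2 ‖ 28.30 = 5.476 kΩ.
So V_A = 24.3 × 0.7454 = 18.11 V.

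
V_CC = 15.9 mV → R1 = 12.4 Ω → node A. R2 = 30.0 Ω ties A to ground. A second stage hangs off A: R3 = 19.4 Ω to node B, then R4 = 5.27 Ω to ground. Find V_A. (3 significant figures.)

Node A sees R2 in parallel with the series input of stage 2, R3 + R4 = 24.67 Ω.
R2 ‖ (R3+R4) = 13.54 Ω.
So V_A = 15.9 × 0.5219 = 8.299 mV.

V_A ≈ 8.30 mV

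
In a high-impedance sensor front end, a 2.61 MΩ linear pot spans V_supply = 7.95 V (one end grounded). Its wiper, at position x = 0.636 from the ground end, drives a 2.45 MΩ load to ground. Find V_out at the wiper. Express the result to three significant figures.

Lower segment x·R_p = 1.660 MΩ; upper segment (1−x)·R_p = 0.9500 MΩ.
R_L loads the lower segment: effective lower R = 0.9895 MΩ.
Then V_out = V_supply · 0.9895/(0.9500 + 0.9895) = 4.056 V.

V_out ≈ 4.06 V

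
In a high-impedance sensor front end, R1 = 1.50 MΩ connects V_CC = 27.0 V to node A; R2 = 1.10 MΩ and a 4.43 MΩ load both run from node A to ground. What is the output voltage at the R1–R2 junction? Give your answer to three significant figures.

R2 ‖ R_L = (1.10 × 4.43)/(1.10 + 4.43) = 0.8812 MΩ.
Now apply the divider: V_out = 27.0 × 0.3701 = 9.992 V.

V_out ≈ 9.99 V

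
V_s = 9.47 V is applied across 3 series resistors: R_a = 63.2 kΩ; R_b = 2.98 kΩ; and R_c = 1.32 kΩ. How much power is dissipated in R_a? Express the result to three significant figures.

P ≈ 1.24 mW

Series current I = V_s/ΣR = 9.47/67.50 = 0.1403 mA.
V(R_a) = I·R = 8.867 V; P = V·I = 8.867 × 0.1403 = 1.244 mW.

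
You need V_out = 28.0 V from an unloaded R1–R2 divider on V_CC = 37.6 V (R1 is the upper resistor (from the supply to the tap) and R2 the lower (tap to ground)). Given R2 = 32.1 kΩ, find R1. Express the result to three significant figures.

V_out/V_CC = R2/(R1+R2) = 0.7447.
Rearranging, R1 = R2·(1−k)/k = 32.1 × 0.3429 = 11.01 kΩ.

R1 ≈ 11.0 kΩ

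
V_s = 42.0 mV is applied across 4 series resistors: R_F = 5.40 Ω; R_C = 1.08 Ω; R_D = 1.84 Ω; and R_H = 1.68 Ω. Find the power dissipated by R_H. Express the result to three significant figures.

P ≈ 29.6 µW

The common current is I = 42.0/10.00 = 4.200 mA.
P = I²R = 17.64 × 1.68 = 29.64 µW.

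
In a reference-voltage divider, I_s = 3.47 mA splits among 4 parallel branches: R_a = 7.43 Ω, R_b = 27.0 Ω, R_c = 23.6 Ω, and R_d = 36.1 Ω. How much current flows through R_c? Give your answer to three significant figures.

ΣG = 1/7.43 + 1/27.0 + 1/23.6 + 1/36.1 = 0.2417.
Current divider: I(R_c) = I_s · G_k/ΣG = 3.47 × (0.04237/0.2417) = 3.47 × 0.1753 = 0.6083 mA.

I ≈ 0.608 mA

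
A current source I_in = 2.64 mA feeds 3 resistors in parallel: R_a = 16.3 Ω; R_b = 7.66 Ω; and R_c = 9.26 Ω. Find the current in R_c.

ΣG = 1/16.3 + 1/7.66 + 1/9.26 = 0.2999.
Current divider: I(R_c) = I_in · G_k/ΣG = 2.64 × (0.1080/0.2999) = 2.64 × 0.3601 = 0.9507 mA.

I ≈ 0.951 mA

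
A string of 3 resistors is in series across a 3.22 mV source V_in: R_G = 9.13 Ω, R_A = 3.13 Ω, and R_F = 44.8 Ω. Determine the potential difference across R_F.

V ≈ 2.53 mV

ΣR = 9.13 + 3.13 + 44.8 = 57.06 Ω.
By the voltage-divider rule, V = 3.22 × 44.80/57.06 = 2.528 mV.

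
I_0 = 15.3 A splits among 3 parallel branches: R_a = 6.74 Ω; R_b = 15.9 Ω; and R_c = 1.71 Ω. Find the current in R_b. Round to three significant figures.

I ≈ 1.21 A

Conductances: ΣG = 1/6.74 + 1/15.9 + 1/1.71 = 0.7961 (1/Ω).
Current divider: I(R_b) = I_0 · G_k/ΣG = 15.3 × (0.06289/0.7961) = 15.3 × 0.07901 = 1.209 A.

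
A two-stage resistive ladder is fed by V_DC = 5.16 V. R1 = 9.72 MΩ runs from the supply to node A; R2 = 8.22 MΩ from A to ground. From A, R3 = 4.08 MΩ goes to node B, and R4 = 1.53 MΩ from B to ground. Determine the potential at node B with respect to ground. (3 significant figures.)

V_B ≈ 0.359 V

The second stage (R3 + R4 = 5.610 MΩ) loads node A in parallel with R2.
R2 ‖ (R3+R4) = 3.334 MΩ.
First divider: V_A = V_DC · 3.334/(9.72 + 3.334) = 1.318 V.
Then the unloaded second divider: V_B = V_A × R4/(R3+R4) = 1.318 × 0.2727 = 0.3594 V.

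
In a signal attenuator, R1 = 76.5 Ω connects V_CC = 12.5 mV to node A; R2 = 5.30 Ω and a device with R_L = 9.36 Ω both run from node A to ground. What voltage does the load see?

R2 ‖ R_L = (5.30 × 9.36)/(5.30 + 9.36) = 3.384 Ω.
Then V_out = V_CC · R2'/(R1 + R2') = 12.5 × 3.384/79.88 = 0.5295 mV.
(Unloaded it would be 0.810 mV; the load pulls it down.)

V_out ≈ 0.530 mV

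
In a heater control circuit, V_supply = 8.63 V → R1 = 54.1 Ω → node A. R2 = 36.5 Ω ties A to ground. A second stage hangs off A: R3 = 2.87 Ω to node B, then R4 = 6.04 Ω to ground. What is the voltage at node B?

V_B ≈ 0.684 V

The second stage (R3 + R4 = 8.910 Ω) loads node A in parallel with R2.
R2 ‖ (R3+R4) = 7.162 Ω.
V_A = 8.63 × 7.162/(54.1 + 7.162) = 1.009 V.
Stage 2 is unloaded, so V_B = V_A · R4/(R3+R4) = 1.009 × 6.04/8.910 = 0.6839 V.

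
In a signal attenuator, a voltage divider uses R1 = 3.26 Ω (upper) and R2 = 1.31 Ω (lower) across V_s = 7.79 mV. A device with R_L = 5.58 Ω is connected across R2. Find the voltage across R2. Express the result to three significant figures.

The load sits in parallel with R2, giving an effective lower resistance R2' = R2·R_L/(R2+R_L) = 1.061 Ω.
Now apply the divider: V_out = 7.79 × 0.2455 = 1.913 mV.

V_out ≈ 1.91 mV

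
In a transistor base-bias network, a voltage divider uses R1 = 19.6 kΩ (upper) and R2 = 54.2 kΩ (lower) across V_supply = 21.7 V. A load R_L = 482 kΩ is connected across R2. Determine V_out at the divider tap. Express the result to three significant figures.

R2 ‖ R_L = (54.2 × 482)/(54.2 + 482) = 48.72 kΩ.
Now apply the divider: V_out = 21.7 × 0.7131 = 15.47 V.
(Unloaded it would be 15.9 V; the load pulls it down.)

V_out ≈ 15.5 V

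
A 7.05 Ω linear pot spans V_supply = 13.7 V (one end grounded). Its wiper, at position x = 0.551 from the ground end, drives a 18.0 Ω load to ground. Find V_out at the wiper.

V_out ≈ 6.88 V

The pot divides into 3.165 Ω above the wiper and 3.885 Ω below.
Lower segment in parallel with the load: 3.885 ‖ 18.0 = 3.195 Ω.
V_out = 13.7 × 3.195/(3.165 + 3.195) = 6.882 V.
(Unloaded: V_out = x·V_supply = 7.55 V.)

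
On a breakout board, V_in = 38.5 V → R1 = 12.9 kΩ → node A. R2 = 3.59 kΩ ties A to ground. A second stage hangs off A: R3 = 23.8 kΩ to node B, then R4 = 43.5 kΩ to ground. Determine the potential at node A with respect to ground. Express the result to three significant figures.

V_A ≈ 8.05 V

The second stage (R3 + R4 = 67.30 kΩ) loads node A in parallel with R2.
R2 ‖ (R3+R4) = 3.408 kΩ.
First divider: V_A = V_in · 3.408/(12.9 + 3.408) = 8.046 V.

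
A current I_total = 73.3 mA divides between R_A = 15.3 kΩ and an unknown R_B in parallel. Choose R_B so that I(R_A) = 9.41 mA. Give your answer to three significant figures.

R_B ≈ 2.25 kΩ

Two-branch current divider: I_A = I_total · R_B/(R_A + R_B).
9.41/73.3 = R_B/(R_A + R_B) → R_B = R_A · (0.1284)/(1 − 0.1284) = 15.3 × 0.1473 = 2.253 kΩ.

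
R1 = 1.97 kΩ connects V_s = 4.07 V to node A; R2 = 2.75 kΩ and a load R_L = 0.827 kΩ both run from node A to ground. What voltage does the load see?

First combine the lower leg with the load: R2 ‖ R_L = 0.6358 kΩ.
Voltage divider with the loaded lower leg: V_out = 4.07 × 0.6358/(1.97 + 0.6358) = 4.07 × 0.2440 = 0.9931 V.

V_out ≈ 0.993 V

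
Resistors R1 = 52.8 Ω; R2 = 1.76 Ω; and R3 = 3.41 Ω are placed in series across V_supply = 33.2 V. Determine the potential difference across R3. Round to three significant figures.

ΣR = 52.8 + 1.76 + 3.41 = 57.97 Ω.
V = V_supply · R/ΣR = 33.2 × 0.05882 = 1.953 V.

V ≈ 1.95 V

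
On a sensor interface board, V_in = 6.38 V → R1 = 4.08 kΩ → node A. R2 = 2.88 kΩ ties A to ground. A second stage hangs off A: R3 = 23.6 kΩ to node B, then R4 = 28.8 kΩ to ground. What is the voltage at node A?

V_A ≈ 2.56 V

The second stage (R3 + R4 = 52.40 kΩ) loads node A in parallel with R2.
R2 ‖ (R3+R4) = 2.730 kΩ.
So V_A = 6.38 × 0.4009 = 2.558 V.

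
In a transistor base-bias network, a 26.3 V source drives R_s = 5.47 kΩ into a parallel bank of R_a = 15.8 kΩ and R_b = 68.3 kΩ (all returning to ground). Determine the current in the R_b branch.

Equivalent of the parallel group: R_p = 12.83 kΩ.
Node voltage V_A = V_DC · R_p/(R_s + R_p) = 26.3 × 0.7011 = 18.44 V.
Branch current I = V_A/R_b = 18.44/68.3 = 0.2700 mA.

I ≈ 0.270 mA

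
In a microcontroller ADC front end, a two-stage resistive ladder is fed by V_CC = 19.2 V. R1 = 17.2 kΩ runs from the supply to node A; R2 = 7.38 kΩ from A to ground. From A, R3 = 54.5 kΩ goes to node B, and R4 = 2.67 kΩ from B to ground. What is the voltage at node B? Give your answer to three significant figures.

V_B ≈ 0.247 V

Node A sees R2 in parallel with the series input of stage 2, R3 + R4 = 57.17 kΩ.
R2 ‖ (R3+R4) = 6.536 kΩ.
V_A = 19.2 × 6.536/(17.2 + 6.536) = 5.287 V.
Then the unloaded second divider: V_B = V_A × R4/(R3+R4) = 5.287 × 0.04670 = 0.2469 V.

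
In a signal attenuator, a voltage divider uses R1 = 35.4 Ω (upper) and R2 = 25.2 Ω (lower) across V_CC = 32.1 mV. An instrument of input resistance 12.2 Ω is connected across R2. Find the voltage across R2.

R2 ‖ R_L = (25.2 × 12.2)/(25.2 + 12.2) = 8.220 Ω.
Now apply the divider: V_out = 32.1 × 0.1885 = 6.049 mV.

V_out ≈ 6.05 mV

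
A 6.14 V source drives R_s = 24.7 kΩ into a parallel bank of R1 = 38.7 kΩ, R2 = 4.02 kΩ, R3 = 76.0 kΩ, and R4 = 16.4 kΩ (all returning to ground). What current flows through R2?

Equivalent of the parallel group: R_p = 2.868 kΩ.
Node voltage V_A = V_CC · R_p/(R_s + R_p) = 6.14 × 0.1040 = 0.6387 V.
Branch current I = V_A/R2 = 0.6387/4.02 = 0.1589 mA.
(Equivalently: I_total = 0.2227 mA, then current-divider fraction G_k/ΣG = 0.7133.)

I ≈ 0.159 mA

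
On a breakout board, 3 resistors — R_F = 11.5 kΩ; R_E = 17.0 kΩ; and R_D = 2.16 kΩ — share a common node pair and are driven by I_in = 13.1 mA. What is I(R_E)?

Total conductance ΣG = 1/11.5 + 1/17.0 + 1/2.16 = 0.6087 (units of 1/kΩ).
By the current-divider rule, I = I_in · G_k/ΣG = 13.1 × 0.09663 = 1.266 mA.

I ≈ 1.27 mA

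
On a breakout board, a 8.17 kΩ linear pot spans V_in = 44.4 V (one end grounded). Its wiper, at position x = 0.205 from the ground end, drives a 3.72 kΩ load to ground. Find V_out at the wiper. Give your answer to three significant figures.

V_out ≈ 6.70 V

Lower segment x·R_p = 1.675 kΩ; upper segment (1−x)·R_p = 6.495 kΩ.
(x·R_p) ‖ R_L = 1.155 kΩ.
V_out = 44.4 × 1.155/(6.495 + 1.155) = 6.703 V.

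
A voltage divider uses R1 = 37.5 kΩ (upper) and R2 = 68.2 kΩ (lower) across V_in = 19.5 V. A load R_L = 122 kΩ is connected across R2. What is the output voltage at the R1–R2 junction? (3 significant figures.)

The load sits in parallel with R2, giving an effective lower resistance R2' = R2·R_L/(R2+R_L) = 43.75 kΩ.
Then V_out = V_in · R2'/(R1 + R2') = 19.5 × 43.75/81.25 = 10.50 V.
(Unloaded it would be 12.6 V; the load pulls it down.)

V_out ≈ 10.5 V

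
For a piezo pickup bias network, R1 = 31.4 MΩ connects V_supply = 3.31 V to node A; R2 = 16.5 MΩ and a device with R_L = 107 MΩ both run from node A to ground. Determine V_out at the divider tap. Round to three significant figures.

First combine the lower leg with the load: R2 ‖ R_L = 14.30 MΩ.
Then V_out = V_supply · R2'/(R1 + R2') = 3.31 × 14.30/45.70 = 1.036 V.

V_out ≈ 1.04 V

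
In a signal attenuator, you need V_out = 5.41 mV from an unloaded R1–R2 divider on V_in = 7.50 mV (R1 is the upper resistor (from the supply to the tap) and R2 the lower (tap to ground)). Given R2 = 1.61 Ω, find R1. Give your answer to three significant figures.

Required fraction k = V_out/V_in = 0.7213.
R1 = R2·(1/k − 1) = 1.61 × 0.3863 = 0.6220 Ω.

R1 ≈ 0.622 Ω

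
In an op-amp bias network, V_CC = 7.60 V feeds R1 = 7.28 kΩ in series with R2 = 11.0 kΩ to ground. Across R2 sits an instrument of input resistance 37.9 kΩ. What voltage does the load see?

First combine the lower leg with the load: R2 ‖ R_L = 8.526 kΩ.
Now apply the divider: V_out = 7.60 × 0.5394 = 4.099 V.

V_out ≈ 4.10 V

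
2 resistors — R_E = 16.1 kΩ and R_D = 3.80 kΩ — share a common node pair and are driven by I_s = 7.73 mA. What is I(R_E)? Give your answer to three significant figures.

I ≈ 1.48 mA

Two-branch current divider: I_k = I_s · R_other/(R_1 + R_2).
So I = 7.73 × 3.80/19.90 = 1.476 mA.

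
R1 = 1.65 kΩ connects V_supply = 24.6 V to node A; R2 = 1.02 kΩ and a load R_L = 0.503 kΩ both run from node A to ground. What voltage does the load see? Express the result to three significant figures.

The load sits in parallel with R2, giving an effective lower resistance R2' = R2·R_L/(R2+R_L) = 0.3369 kΩ.
Then V_out = V_supply · R2'/(R1 + R2') = 24.6 × 0.3369/1.987 = 4.171 V.

V_out ≈ 4.17 V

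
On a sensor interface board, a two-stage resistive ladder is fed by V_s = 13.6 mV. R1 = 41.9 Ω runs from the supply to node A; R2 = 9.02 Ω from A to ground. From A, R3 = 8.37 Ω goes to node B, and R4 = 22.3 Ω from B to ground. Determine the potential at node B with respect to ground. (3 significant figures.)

The second stage (R3 + R4 = 30.67 Ω) loads node A in parallel with R2.
R2 ‖ (R3+R4) = 6.970 Ω.
First divider: V_A = V_s · 6.970/(41.9 + 6.970) = 1.940 mV.
Stage 2 is unloaded, so V_B = V_A · R4/(R3+R4) = 1.940 × 22.3/30.67 = 1.410 mV.

V_B ≈ 1.41 mV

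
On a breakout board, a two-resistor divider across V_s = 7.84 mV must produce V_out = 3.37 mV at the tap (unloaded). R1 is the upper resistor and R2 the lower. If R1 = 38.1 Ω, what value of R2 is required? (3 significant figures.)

R2 ≈ 28.7 Ω

V_out/V_s = R2/(R1+R2) = 0.4298.
R2 = R1 · 0.4298/(1 − 0.4298) = 28.72 Ω.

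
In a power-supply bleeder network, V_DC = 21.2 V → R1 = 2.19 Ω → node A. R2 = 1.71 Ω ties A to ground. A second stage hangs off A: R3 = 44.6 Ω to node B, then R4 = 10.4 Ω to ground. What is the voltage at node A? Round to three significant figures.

The second stage (R3 + R4 = 55.00 Ω) loads node A in parallel with R2.
R2 ‖ (R3+R4) = 1.658 Ω.
So V_A = 21.2 × 0.4309 = 9.136 V.

V_A ≈ 9.14 V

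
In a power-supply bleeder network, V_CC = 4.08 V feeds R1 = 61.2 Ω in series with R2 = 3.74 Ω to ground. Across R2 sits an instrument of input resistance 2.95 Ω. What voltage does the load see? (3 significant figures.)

V_out ≈ 0.107 V

The load sits in parallel with R2, giving an effective lower resistance R2' = R2·R_L/(R2+R_L) = 1.649 Ω.
Voltage divider with the loaded lower leg: V_out = 4.08 × 1.649/(61.2 + 1.649) = 4.08 × 0.02624 = 0.1071 V.
(Unloaded it would be 0.235 V; the load pulls it down.)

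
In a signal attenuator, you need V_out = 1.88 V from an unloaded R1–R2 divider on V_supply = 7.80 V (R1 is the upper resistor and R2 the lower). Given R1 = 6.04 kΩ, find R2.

R2 ≈ 1.92 kΩ

Required fraction k = V_out/V_supply = 0.2410.
So R2 = R1 · V_out/(V_supply − V_out) = 6.04 × 1.88/(7.80 − 1.88) = 6.04 × 0.3176 = 1.918 kΩ.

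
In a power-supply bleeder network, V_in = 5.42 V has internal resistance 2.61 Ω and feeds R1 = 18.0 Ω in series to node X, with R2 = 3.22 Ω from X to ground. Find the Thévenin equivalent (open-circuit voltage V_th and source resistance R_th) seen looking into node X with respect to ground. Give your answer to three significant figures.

R1' = 2.61 + 18.0 = 20.61 Ω (source resistance + R1).
Open-circuit (no load on X): V_th = V_in · R2/(R1' + R2) = 5.42 × 3.22/(20.61 + 3.22) = 0.7324 V.
With V_in suppressed (replaced by a short), R_th = R1' ‖ R2 = (20.61 × 3.22)/(20.61 + 3.22) = 2.785 Ω.

V_th ≈ 0.732 V, R_th ≈ 2.78 Ω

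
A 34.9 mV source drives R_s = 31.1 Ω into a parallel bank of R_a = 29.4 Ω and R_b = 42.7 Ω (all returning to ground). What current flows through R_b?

Equivalent of the parallel group: R_p = 17.41 Ω.
V_A by voltage divider: V_A = 34.9 × 17.41/(31.1 + 17.41) = 12.53 mV.
Branch current I = V_A/R_b = 12.53/42.7 = 0.2934 mA.
(Check via current divider: I_total = 0.7194 mA; share G_k/ΣG = 0.4078 → same result.)

I ≈ 0.293 mA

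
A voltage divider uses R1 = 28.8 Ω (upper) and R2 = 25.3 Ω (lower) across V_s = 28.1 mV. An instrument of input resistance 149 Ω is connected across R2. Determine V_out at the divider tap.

V_out ≈ 12.1 mV

The load sits in parallel with R2, giving an effective lower resistance R2' = R2·R_L/(R2+R_L) = 21.63 Ω.
Voltage divider with the loaded lower leg: V_out = 28.1 × 21.63/(28.8 + 21.63) = 28.1 × 0.4289 = 12.05 mV.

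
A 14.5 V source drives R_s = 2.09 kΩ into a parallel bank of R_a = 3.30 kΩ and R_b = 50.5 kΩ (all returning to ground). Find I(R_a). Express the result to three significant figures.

I ≈ 2.62 mA

Combine the parallel branches: R_p = (1/3.30 + 1/50.5)⁻¹ = 3.098 kΩ.
Node voltage V_A = V_s · R_p/(R_s + R_p) = 14.5 × 0.5971 = 8.658 V.
Branch current I = V_A/R_a = 8.658/3.30 = 2.624 mA.
(Check via current divider: I_total = 2.795 mA; share G_k/ΣG = 0.9387 → same result.)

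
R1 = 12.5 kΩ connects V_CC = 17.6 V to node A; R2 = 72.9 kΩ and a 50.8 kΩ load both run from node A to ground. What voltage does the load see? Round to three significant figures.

First combine the lower leg with the load: R2 ‖ R_L = 29.94 kΩ.
Now apply the divider: V_out = 17.6 × 0.7055 = 12.42 V.

V_out ≈ 12.4 V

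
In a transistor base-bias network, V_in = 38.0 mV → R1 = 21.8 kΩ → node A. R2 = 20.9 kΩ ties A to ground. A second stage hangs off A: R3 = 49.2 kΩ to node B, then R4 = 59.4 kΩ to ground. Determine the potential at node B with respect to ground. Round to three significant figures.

The second stage (R3 + R4 = 108.6 kΩ) loads node A in parallel with R2.
Effective lower resistance at A: R2 ‖ 108.6 = 17.53 kΩ.
V_A = 38.0 × 17.53/(21.8 + 17.53) = 16.94 mV.
Stage 2 is unloaded, so V_B = V_A · R4/(R3+R4) = 16.94 × 59.4/108.6 = 9.263 mV.

V_B ≈ 9.26 mV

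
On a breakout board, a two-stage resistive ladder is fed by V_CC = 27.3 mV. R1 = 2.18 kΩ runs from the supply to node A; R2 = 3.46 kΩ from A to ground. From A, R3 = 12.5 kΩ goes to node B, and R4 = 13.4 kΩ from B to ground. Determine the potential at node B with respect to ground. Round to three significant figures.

V_B ≈ 8.24 mV

Looking into the second stage from A: R3 + R4 = 25.90 kΩ appears in parallel with R2.
Effective lower resistance at A: R2 ‖ 25.90 = 3.052 kΩ.
First divider: V_A = V_CC · 3.052/(2.18 + 3.052) = 15.93 mV.
Then the unloaded second divider: V_B = V_A × R4/(R3+R4) = 15.93 × 0.5174 = 8.239 mV.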